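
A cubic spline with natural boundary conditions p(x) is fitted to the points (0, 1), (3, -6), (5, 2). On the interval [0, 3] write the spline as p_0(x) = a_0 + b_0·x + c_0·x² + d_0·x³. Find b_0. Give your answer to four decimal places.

-4.2333

Write σ_i for p''(x_i). With h_i = 3, 2 and divided differences Δ_i = -7/3, 4, the continuity of p' gives the tridiagonal system
  3·σ_0 + 10·σ_1 + 2·σ_2 = 6(Δ_1 - Δ_0) = 38
Natural end conditions: σ_0 = σ_2 = 0.
Solving the tridiagonal system: σ_0 = 0, σ_1 = 19/5, σ_2 = 0.
On [0, 3], with p_0(x) = a_0 + b_0·x + c_0·x² + d_0·x³: c_0 = σ_0/2 = 0, d_0 = (σ_1 - σ_0)/(6h_0) = 19/90, b_0 = Δ_0 - h_0(2σ_0 + σ_1)/6 = -127/30.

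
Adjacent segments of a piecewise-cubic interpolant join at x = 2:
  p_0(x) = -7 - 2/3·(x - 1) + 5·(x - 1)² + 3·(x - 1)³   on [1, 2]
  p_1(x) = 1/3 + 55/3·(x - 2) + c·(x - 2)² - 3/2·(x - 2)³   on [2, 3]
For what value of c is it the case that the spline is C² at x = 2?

14

p_0''(x) = 10 + 18·(x - 1), so p_0''(2) = 28. On the right, p_1''(2) = 2c, so c = 14.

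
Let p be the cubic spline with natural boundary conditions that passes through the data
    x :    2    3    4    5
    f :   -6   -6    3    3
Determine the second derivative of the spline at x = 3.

Write M_i for p''(x_i). With h_i = 1, 1, 1 and divided differences Δ_i = 0, 9, 0, the continuity of p' gives the tridiagonal system
  1·M_0 + 4·M_1 + 1·M_2 = 6(Δ_1 - Δ_0) = 54
  1·M_1 + 4·M_2 + 1·M_3 = 6(Δ_2 - Δ_1) = -54
Natural end conditions: M_0 = M_3 = 0.
Solving the tridiagonal system: M_0 = 0, M_1 = 18, M_2 = -18, M_3 = 0.

18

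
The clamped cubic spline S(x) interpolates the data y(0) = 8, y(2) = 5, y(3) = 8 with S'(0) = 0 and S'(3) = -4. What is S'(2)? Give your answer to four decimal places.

With M_i denoting the second derivative at x_i, h_i = 2, 1, and Δ_i = (y_(i+1) − y_i)/h_i = -3/2, 3:
  2·M_0 + 6·M_1 + 1·M_2 = 6(Δ_1 - Δ_0) = 27
Clamped end conditions give two more equations: 2h_0·M_0 + h_0·M_1 = 6(Δ_0 - S'(0)) = -9 and h_1·M_1 + 2h_1·M_2 = 6(S'(3) - Δ_1) = -42.
Solving: M_0 = -97/12, M_1 = 35/3, M_2 = -161/6.
On [2, 3], S'(x) = b_1 + 2c_1·(x - 2) + 3d_1·(x - 2)² with b_1 = Δ_1 - h_1(2M_1 + M_2)/6 = 43/12, c_1 = M_1/2 = 35/6, d_1 = (M_2 - M_1)/(6h_1) = -77/12. So S'(2) = 43/12.

3.5833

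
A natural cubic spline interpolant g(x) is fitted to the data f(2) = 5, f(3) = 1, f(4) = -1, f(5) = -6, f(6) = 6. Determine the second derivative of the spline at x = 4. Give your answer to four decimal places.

-13.2857

With m_i denoting the second derivative at x_i, h_i = 1, 1, 1, 1, and Δ_i = (y_(i+1) − y_i)/h_i = -4, -2, -5, 12:
  1·m_0 + 4·m_1 + 1·m_2 = 6(Δ_1 - Δ_0) = 12
  1·m_1 + 4·m_2 + 1·m_3 = 6(Δ_2 - Δ_1) = -18
  1·m_2 + 4·m_3 + 1·m_4 = 6(Δ_3 - Δ_2) = 102
Natural end conditions: m_0 = m_4 = 0.
Forward elimination and back-substitution give m_0 = 0, m_1 = 177/28, m_2 = -93/7, m_3 = 807/28, m_4 = 0.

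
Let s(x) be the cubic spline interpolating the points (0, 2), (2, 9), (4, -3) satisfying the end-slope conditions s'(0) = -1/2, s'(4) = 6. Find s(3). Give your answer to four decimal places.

0.6875

Let M_i = s''(x_i). Step sizes h_i = 2, 2; slopes of the chords Δ_i = (y_(i+1) - y_i)/h_i = 7/2, -6.
  2·M_0 + 8·M_1 + 2·M_2 = 6(Δ_1 - Δ_0) = -57
Clamped end conditions give two more equations: 2h_0·M_0 + h_0·M_1 = 6(Δ_0 - s'(0)) = 24 and h_1·M_1 + 2h_1·M_2 = 6(s'(4) - Δ_1) = 72.
Solving the tridiagonal system: M_0 = 59/4, M_1 = -35/2, M_2 = 107/4.
On [2, 4], s(x) = 9 - 13/4·(x - 2) - 35/4·(x - 2)² + 59/16·(x - 2)³.
With (x - 2) = 1: s(3) = 11/16.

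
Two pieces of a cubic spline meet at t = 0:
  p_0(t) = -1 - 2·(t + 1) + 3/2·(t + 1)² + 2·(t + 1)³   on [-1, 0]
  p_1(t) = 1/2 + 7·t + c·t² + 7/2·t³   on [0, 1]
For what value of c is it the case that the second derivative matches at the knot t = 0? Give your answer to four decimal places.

7.5000

p_0''(t) = 3 + 12·(t + 1), so p_0''(0) = 15. On the right, p_1''(0) = 2c, so c = 15/2.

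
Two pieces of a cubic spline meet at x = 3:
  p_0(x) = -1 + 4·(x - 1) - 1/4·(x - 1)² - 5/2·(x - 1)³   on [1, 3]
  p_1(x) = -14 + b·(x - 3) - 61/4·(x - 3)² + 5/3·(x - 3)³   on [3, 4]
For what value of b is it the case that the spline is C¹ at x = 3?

p_0'(x) = 4 - 1/2·(x - 1) - 15/2·(x - 1)², so p_0'(3) = -27. On the right, p_1'(3) = b, so b = -27.

-27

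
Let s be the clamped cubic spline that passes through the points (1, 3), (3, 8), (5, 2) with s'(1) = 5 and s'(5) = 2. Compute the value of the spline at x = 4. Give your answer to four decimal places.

3.9688

Let σ_i = s''(x_i). Step sizes h_i = 2, 2; slopes of the chords Δ_i = (y_(i+1) - y_i)/h_i = 5/2, -3.
  2·σ_0 + 8·σ_1 + 2·σ_2 = 6(Δ_1 - Δ_0) = -33
Clamped end conditions give two more equations: 2h_0·σ_0 + h_0·σ_1 = 6(Δ_0 - s'(1)) = -15 and h_1·σ_1 + 2h_1·σ_2 = 6(s'(5) - Δ_1) = 30.
Solving: σ_0 = -3/8, σ_1 = -27/4, σ_2 = 87/8.
On [3, 5], s(x) = 8 - 17/8·(x - 3) - 27/8·(x - 3)² + 47/32·(x - 3)³.
With (x - 3) = 1: s(4) = 127/32.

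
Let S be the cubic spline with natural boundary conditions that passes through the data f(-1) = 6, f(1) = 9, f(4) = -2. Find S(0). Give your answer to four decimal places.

Write σ_i for S''(x_i). With h_i = 2, 3 and divided differences Δ_i = 3/2, -11/3, the continuity of S' gives the tridiagonal system
  2·σ_0 + 10·σ_1 + 3·σ_2 = 6(Δ_1 - Δ_0) = -31
Natural end conditions: σ_0 = σ_2 = 0.
Solving the tridiagonal system: σ_0 = 0, σ_1 = -31/10, σ_2 = 0.
On [-1, 1], S(t) = 6 + 38/15·(t + 1) + 0·(t + 1)² - 31/120·(t + 1)³.
With (t + 1) = 1: S(0) = 331/40.

8.2750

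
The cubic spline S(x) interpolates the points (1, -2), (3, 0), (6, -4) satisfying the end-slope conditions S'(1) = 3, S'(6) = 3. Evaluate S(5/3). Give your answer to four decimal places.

-0.3852

Put σ_i = S'' at the i-th knot. Here h = (2, 3) and Δ = (1, -4/3), so the interior equations h_(i-1)·σ_(i-1) + 2(h_(i-1)+h_i)·σ_i + h_i·σ_(i+1) = 6(Δ_i − Δ_(i-1)) read
  2·σ_0 + 10·σ_1 + 3·σ_2 = 6(Δ_1 - Δ_0) = -14
Clamped end conditions give two more equations: 2h_0·σ_0 + h_0·σ_1 = 6(Δ_0 - S'(1)) = -12 and h_1·σ_1 + 2h_1·σ_2 = 6(S'(6) - Δ_1) = 26.
Solving the tridiagonal system: σ_0 = -8/5, σ_1 = -14/5, σ_2 = 86/15.
On [1, 3], S(x) = -2 + 3·(x - 1) - 4/5·(x - 1)² - 1/10·(x - 1)³.
With (x - 1) = 2/3: S(5/3) = -52/135.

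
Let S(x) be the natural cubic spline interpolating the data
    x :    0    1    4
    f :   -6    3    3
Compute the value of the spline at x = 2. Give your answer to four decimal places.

6.7500

With M_i denoting the second derivative at x_i, h_i = 1, 3, and Δ_i = (y_(i+1) − y_i)/h_i = 9, 0:
  1·M_0 + 8·M_1 + 3·M_2 = 6(Δ_1 - Δ_0) = -54
Natural end conditions: M_0 = M_2 = 0.
Forward elimination and back-substitution give M_0 = 0, M_1 = -27/4, M_2 = 0.
On [1, 4], S(x) = 3 + 27/4·(x - 1) - 27/8·(x - 1)² + 3/8·(x - 1)³.
With (x - 1) = 1: S(2) = 27/4.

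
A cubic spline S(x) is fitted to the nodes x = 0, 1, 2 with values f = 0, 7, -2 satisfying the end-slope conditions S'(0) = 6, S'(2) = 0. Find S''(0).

Put M_i = S'' at the i-th knot. Here h = (1, 1) and Δ = (7, -9), so the interior equations h_(i-1)·M_(i-1) + 2(h_(i-1)+h_i)·M_i + h_i·M_(i+1) = 6(Δ_i − Δ_(i-1)) read
  1·M_0 + 4·M_1 + 1·M_2 = 6(Δ_1 - Δ_0) = -96
Clamped end conditions give two more equations: 2h_0·M_0 + h_0·M_1 = 6(Δ_0 - S'(0)) = 6 and h_1·M_1 + 2h_1·M_2 = 6(S'(2) - Δ_1) = 54.
Hence M_0 = 24, M_1 = -42, M_2 = 48.

24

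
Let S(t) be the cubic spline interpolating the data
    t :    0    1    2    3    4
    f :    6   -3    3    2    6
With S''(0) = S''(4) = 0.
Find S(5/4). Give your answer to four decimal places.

With M_i denoting the second derivative at x_i, h_i = 1, 1, 1, 1, and Δ_i = (y_(i+1) − y_i)/h_i = -9, 6, -1, 4:
  1·M_0 + 4·M_1 + 1·M_2 = 6(Δ_1 - Δ_0) = 90
  1·M_1 + 4·M_2 + 1·M_3 = 6(Δ_2 - Δ_1) = -42
  1·M_2 + 4·M_3 + 1·M_4 = 6(Δ_3 - Δ_2) = 30
Natural end conditions: M_0 = M_4 = 0.
Hence M_0 = 0, M_1 = 387/14, M_2 = -144/7, M_3 = 177/14, M_4 = 0.
On [1, 2], S(t) = -3 + 3/14·(t - 1) + 387/28·(t - 1)² - 225/28·(t - 1)³.
With (t - 1) = 1/4: S(5/4) = -3957/1792.

-2.2081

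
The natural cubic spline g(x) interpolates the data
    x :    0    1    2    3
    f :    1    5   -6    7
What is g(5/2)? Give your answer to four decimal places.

Write σ_i for g''(x_i). With h_i = 1, 1, 1 and divided differences Δ_i = 4, -11, 13, the continuity of g' gives the tridiagonal system
  1·σ_0 + 4·σ_1 + 1·σ_2 = 6(Δ_1 - Δ_0) = -90
  1·σ_1 + 4·σ_2 + 1·σ_3 = 6(Δ_2 - Δ_1) = 144
Natural end conditions: σ_0 = σ_3 = 0.
Forward elimination and back-substitution give σ_0 = 0, σ_1 = -168/5, σ_2 = 222/5, σ_3 = 0.
On [2, 3], g(x) = -6 - 9/5·(x - 2) + 111/5·(x - 2)² - 37/5·(x - 2)³.
With (x - 2) = 1/2: g(5/2) = -91/40.

-2.2750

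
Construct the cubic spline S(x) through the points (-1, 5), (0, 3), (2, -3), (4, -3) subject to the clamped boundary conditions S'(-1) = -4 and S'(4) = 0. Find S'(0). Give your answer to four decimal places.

Put M_i = S'' at the i-th knot. Here h = (1, 2, 2) and Δ = (-2, -3, 0), so the interior equations h_(i-1)·M_(i-1) + 2(h_(i-1)+h_i)·M_i + h_i·M_(i+1) = 6(Δ_i − Δ_(i-1)) read
  1·M_0 + 6·M_1 + 2·M_2 = 6(Δ_1 - Δ_0) = -6
  2·M_1 + 8·M_2 + 2·M_3 = 6(Δ_2 - Δ_1) = 18
Clamped end conditions give two more equations: 2h_0·M_0 + h_0·M_1 = 6(Δ_0 - S'(-1)) = 12 and h_2·M_2 + 2h_2·M_3 = 6(S'(4) - Δ_2) = 0.
Forward elimination and back-substitution give M_0 = 178/23, M_1 = -80/23, M_2 = 82/23, M_3 = -41/23.
On [0, 2], S'(x) = b_1 + 2c_1·x + 3d_1·x² with b_1 = Δ_1 - h_1(2M_1 + M_2)/6 = -43/23, c_1 = M_1/2 = -40/23, d_1 = (M_2 - M_1)/(6h_1) = 27/46. So S'(0) = -43/23.

-1.8696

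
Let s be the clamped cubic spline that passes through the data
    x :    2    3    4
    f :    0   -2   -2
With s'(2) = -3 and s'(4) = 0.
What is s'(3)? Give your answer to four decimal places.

Write m_i for s''(x_i). With h_i = 1, 1 and divided differences Δ_i = -2, 0, the continuity of s' gives the tridiagonal system
  1·m_0 + 4·m_1 + 1·m_2 = 6(Δ_1 - Δ_0) = 12
Clamped end conditions give two more equations: 2h_0·m_0 + h_0·m_1 = 6(Δ_0 - s'(2)) = 6 and h_1·m_1 + 2h_1·m_2 = 6(s'(4) - Δ_1) = 0.
Solving the tridiagonal system: m_0 = 3/2, m_1 = 3, m_2 = -3/2.
On [3, 4], s'(x) = b_1 + 2c_1·(x - 3) + 3d_1·(x - 3)² with b_1 = Δ_1 - h_1(2m_1 + m_2)/6 = -3/4, c_1 = m_1/2 = 3/2, d_1 = (m_2 - m_1)/(6h_1) = -3/4. So s'(3) = -3/4.

-0.7500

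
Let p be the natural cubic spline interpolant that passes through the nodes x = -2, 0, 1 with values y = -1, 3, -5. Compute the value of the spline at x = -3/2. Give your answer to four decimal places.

Let σ_i = p''(x_i). Step sizes h_i = 2, 1; slopes of the chords Δ_i = (y_(i+1) - y_i)/h_i = 2, -8.
  2·σ_0 + 6·σ_1 + 1·σ_2 = 6(Δ_1 - Δ_0) = -60
Natural end conditions: σ_0 = σ_2 = 0.
Forward elimination and back-substitution give σ_0 = 0, σ_1 = -10, σ_2 = 0.
On [-2, 0], p(x) = -1 + 16/3·(x + 2) + 0·(x + 2)² - 5/6·(x + 2)³.
With (x + 2) = 1/2: p(-3/2) = 25/16.

1.5625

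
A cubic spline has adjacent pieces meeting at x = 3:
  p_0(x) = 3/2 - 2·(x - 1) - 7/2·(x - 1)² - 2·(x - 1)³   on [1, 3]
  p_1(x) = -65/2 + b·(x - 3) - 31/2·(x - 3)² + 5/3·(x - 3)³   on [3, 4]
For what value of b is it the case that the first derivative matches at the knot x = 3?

-40

p_0'(x) = -2 - 7·(x - 1) - 6·(x - 1)², so p_0'(3) = -40. On the right, p_1'(3) = b, so b = -40.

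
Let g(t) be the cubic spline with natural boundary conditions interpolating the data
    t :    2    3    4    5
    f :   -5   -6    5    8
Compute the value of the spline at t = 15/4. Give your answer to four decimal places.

2.3375

Let σ_i = g''(x_i). Step sizes h_i = 1, 1, 1; slopes of the chords Δ_i = (y_(i+1) - y_i)/h_i = -1, 11, 3.
  1·σ_0 + 4·σ_1 + 1·σ_2 = 6(Δ_1 - Δ_0) = 72
  1·σ_1 + 4·σ_2 + 1·σ_3 = 6(Δ_2 - Δ_1) = -48
Natural end conditions: σ_0 = σ_3 = 0.
Solving: σ_0 = 0, σ_1 = 112/5, σ_2 = -88/5, σ_3 = 0.
On [3, 4], g(t) = -6 + 97/15·(t - 3) + 56/5·(t - 3)² - 20/3·(t - 3)³.
With (t - 3) = 3/4: g(15/4) = 187/80.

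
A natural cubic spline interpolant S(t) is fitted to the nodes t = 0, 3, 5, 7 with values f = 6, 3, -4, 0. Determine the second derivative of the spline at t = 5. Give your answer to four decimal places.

4.7368

Let σ_i = S''(x_i). Step sizes h_i = 3, 2, 2; slopes of the chords Δ_i = (y_(i+1) - y_i)/h_i = -1, -7/2, 2.
  3·σ_0 + 10·σ_1 + 2·σ_2 = 6(Δ_1 - Δ_0) = -15
  2·σ_1 + 8·σ_2 + 2·σ_3 = 6(Δ_2 - Δ_1) = 33
Natural end conditions: σ_0 = σ_3 = 0.
Solving the tridiagonal system: σ_0 = 0, σ_1 = -93/38, σ_2 = 90/19, σ_3 = 0.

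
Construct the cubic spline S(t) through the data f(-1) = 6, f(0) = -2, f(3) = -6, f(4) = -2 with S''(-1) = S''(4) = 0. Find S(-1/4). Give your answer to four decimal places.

-0.2227

Let M_i = S''(x_i). Step sizes h_i = 1, 3, 1; slopes of the chords Δ_i = (y_(i+1) - y_i)/h_i = -8, -4/3, 4.
  1·M_0 + 8·M_1 + 3·M_2 = 6(Δ_1 - Δ_0) = 40
  3·M_1 + 8·M_2 + 1·M_3 = 6(Δ_2 - Δ_1) = 32
Natural end conditions: M_0 = M_3 = 0.
Hence M_0 = 0, M_1 = 224/55, M_2 = 136/55, M_3 = 0.
On [-1, 0], S(t) = 6 - 1432/165·(t + 1) + 0·(t + 1)² + 112/165·(t + 1)³.
With (t + 1) = 3/4: S(-1/4) = -49/220.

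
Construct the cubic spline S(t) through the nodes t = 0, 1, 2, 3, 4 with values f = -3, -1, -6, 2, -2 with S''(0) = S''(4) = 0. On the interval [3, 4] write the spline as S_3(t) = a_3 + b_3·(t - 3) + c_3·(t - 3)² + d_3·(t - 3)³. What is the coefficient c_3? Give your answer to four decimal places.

Put M_i = S'' at the i-th knot. Here h = (1, 1, 1, 1) and Δ = (2, -5, 8, -4), so the interior equations h_(i-1)·M_(i-1) + 2(h_(i-1)+h_i)·M_i + h_i·M_(i+1) = 6(Δ_i − Δ_(i-1)) read
  1·M_0 + 4·M_1 + 1·M_2 = 6(Δ_1 - Δ_0) = -42
  1·M_1 + 4·M_2 + 1·M_3 = 6(Δ_2 - Δ_1) = 78
  1·M_2 + 4·M_3 + 1·M_4 = 6(Δ_3 - Δ_2) = -72
Natural end conditions: M_0 = M_4 = 0.
Forward elimination and back-substitution give M_0 = 0, M_1 = -507/28, M_2 = 213/7, M_3 = -717/28, M_4 = 0.
On [3, 4], with S_3(t) = a_3 + b_3·(t - 3) + c_3·(t - 3)² + d_3·(t - 3)³: c_3 = M_3/2 = -717/56, d_3 = (M_4 - M_3)/(6h_3) = 239/56, b_3 = Δ_3 - h_3(2M_3 + M_4)/6 = 127/28.

-12.8036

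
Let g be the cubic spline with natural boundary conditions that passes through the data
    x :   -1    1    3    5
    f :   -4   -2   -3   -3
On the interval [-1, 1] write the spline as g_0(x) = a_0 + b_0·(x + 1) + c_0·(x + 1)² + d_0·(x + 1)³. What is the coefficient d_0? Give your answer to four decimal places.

Put σ_i = g'' at the i-th knot. Here h = (2, 2, 2) and Δ = (1, -1/2, 0), so the interior equations h_(i-1)·σ_(i-1) + 2(h_(i-1)+h_i)·σ_i + h_i·σ_(i+1) = 6(Δ_i − Δ_(i-1)) read
  2·σ_0 + 8·σ_1 + 2·σ_2 = 6(Δ_1 - Δ_0) = -9
  2·σ_1 + 8·σ_2 + 2·σ_3 = 6(Δ_2 - Δ_1) = 3
Natural end conditions: σ_0 = σ_3 = 0.
Forward elimination and back-substitution give σ_0 = 0, σ_1 = -13/10, σ_2 = 7/10, σ_3 = 0.
On [-1, 1], with g_0(x) = a_0 + b_0·(x + 1) + c_0·(x + 1)² + d_0·(x + 1)³: c_0 = σ_0/2 = 0, d_0 = (σ_1 - σ_0)/(6h_0) = -13/120, b_0 = Δ_0 - h_0(2σ_0 + σ_1)/6 = 43/30.

-0.1083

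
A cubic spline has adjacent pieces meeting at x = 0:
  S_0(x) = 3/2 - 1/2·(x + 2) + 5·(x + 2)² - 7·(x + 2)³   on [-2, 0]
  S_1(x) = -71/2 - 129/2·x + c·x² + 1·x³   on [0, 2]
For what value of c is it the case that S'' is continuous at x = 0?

S_0''(x) = 10 - 42·(x + 2), so S_0''(0) = -74. On the right, S_1''(0) = 2c, so c = -37.

-37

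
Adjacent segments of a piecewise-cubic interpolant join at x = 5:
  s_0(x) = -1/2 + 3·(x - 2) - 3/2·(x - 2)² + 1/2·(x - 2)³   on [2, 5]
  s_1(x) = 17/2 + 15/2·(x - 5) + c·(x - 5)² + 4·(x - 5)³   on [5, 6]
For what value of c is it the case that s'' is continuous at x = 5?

s_0''(x) = -3 + 3·(x - 2), so s_0''(5) = 6. On the right, s_1''(5) = 2c, so c = 3.

3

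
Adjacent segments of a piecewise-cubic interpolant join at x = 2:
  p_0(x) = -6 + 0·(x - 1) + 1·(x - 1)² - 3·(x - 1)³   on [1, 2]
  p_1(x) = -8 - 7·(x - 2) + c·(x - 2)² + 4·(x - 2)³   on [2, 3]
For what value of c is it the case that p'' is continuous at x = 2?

-8

p_0''(x) = 2 - 18·(x - 1), so p_0''(2) = -16. On the right, p_1''(2) = 2c, so c = -8.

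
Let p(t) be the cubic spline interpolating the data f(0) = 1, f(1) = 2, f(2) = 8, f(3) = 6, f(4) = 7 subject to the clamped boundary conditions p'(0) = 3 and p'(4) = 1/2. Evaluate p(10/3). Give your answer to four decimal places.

Put σ_i = p'' at the i-th knot. Here h = (1, 1, 1, 1) and Δ = (1, 6, -2, 1), so the interior equations h_(i-1)·σ_(i-1) + 2(h_(i-1)+h_i)·σ_i + h_i·σ_(i+1) = 6(Δ_i − Δ_(i-1)) read
  1·σ_0 + 4·σ_1 + 1·σ_2 = 6(Δ_1 - Δ_0) = 30
  1·σ_1 + 4·σ_2 + 1·σ_3 = 6(Δ_2 - Δ_1) = -48
  1·σ_2 + 4·σ_3 + 1·σ_4 = 6(Δ_3 - Δ_2) = 18
Clamped end conditions give two more equations: 2h_0·σ_0 + h_0·σ_1 = 6(Δ_0 - p'(0)) = -12 and h_3·σ_3 + 2h_3·σ_4 = 6(p'(4) - Δ_3) = -3.
Solving the tridiagonal system: σ_0 = -773/56, σ_1 = 437/28, σ_2 = -149/8, σ_3 = 305/28, σ_4 = -389/56.
On [3, 4], p(t) = 6 - 165/112·(t - 3) + 305/56·(t - 3)² - 333/112·(t - 3)³.
With (t - 3) = 1/3: p(10/3) = 1513/252.

6.0040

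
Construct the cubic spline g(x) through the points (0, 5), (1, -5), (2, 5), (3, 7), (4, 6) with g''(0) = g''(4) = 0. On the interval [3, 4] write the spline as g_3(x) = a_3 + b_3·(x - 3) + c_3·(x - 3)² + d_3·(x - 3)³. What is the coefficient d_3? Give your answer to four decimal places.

Write M_i for g''(x_i). With h_i = 1, 1, 1, 1 and divided differences Δ_i = -10, 10, 2, -1, the continuity of g' gives the tridiagonal system
  1·M_0 + 4·M_1 + 1·M_2 = 6(Δ_1 - Δ_0) = 120
  1·M_1 + 4·M_2 + 1·M_3 = 6(Δ_2 - Δ_1) = -48
  1·M_2 + 4·M_3 + 1·M_4 = 6(Δ_3 - Δ_2) = -18
Natural end conditions: M_0 = M_4 = 0.
Solving: M_0 = 0, M_1 = 141/4, M_2 = -21, M_3 = 3/4, M_4 = 0.
On [3, 4], with g_3(x) = a_3 + b_3·(x - 3) + c_3·(x - 3)² + d_3·(x - 3)³: c_3 = M_3/2 = 3/8, d_3 = (M_4 - M_3)/(6h_3) = -1/8, b_3 = Δ_3 - h_3(2M_3 + M_4)/6 = -5/4.

-0.1250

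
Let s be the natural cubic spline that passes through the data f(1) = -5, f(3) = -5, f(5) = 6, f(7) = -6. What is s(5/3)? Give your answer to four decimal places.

Write σ_i for s''(x_i). With h_i = 2, 2, 2 and divided differences Δ_i = 0, 11/2, -6, the continuity of s' gives the tridiagonal system
  2·σ_0 + 8·σ_1 + 2·σ_2 = 6(Δ_1 - Δ_0) = 33
  2·σ_1 + 8·σ_2 + 2·σ_3 = 6(Δ_2 - Δ_1) = -69
Natural end conditions: σ_0 = σ_3 = 0.
Hence σ_0 = 0, σ_1 = 67/10, σ_2 = -103/10, σ_3 = 0.
On [1, 3], s(t) = -5 - 67/30·(t - 1) + 0·(t - 1)² + 67/120·(t - 1)³.
With (t - 1) = 2/3: s(5/3) = -2561/405.

-6.3235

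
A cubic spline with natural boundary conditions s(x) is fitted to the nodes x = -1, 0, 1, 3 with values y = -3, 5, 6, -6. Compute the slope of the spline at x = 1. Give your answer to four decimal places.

Write M_i for s''(x_i). With h_i = 1, 1, 2 and divided differences Δ_i = 8, 1, -6, the continuity of s' gives the tridiagonal system
  1·M_0 + 4·M_1 + 1·M_2 = 6(Δ_1 - Δ_0) = -42
  1·M_1 + 6·M_2 + 2·M_3 = 6(Δ_2 - Δ_1) = -42
Natural end conditions: M_0 = M_3 = 0.
Hence M_0 = 0, M_1 = -210/23, M_2 = -126/23, M_3 = 0.
On [1, 3], s'(x) = b_2 + 2c_2·(x - 1) + 3d_2·(x - 1)² with b_2 = Δ_2 - h_2(2M_2 + M_3)/6 = -54/23, c_2 = M_2/2 = -63/23, d_2 = (M_3 - M_2)/(6h_2) = 21/46. So s'(1) = -54/23.

-2.3478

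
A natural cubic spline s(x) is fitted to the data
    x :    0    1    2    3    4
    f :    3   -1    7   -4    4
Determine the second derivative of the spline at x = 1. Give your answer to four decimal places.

29.4643

Let σ_i = s''(x_i). Step sizes h_i = 1, 1, 1, 1; slopes of the chords Δ_i = (y_(i+1) - y_i)/h_i = -4, 8, -11, 8.
  1·σ_0 + 4·σ_1 + 1·σ_2 = 6(Δ_1 - Δ_0) = 72
  1·σ_1 + 4·σ_2 + 1·σ_3 = 6(Δ_2 - Δ_1) = -114
  1·σ_2 + 4·σ_3 + 1·σ_4 = 6(Δ_3 - Δ_2) = 114
Natural end conditions: σ_0 = σ_4 = 0.
Solving: σ_0 = 0, σ_1 = 825/28, σ_2 = -321/7, σ_3 = 1119/28, σ_4 = 0.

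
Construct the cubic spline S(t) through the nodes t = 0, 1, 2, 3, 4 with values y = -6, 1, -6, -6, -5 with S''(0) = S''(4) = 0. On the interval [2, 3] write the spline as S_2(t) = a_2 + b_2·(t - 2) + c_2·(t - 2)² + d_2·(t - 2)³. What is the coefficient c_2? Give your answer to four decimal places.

Put m_i = S'' at the i-th knot. Here h = (1, 1, 1, 1) and Δ = (7, -7, 0, 1), so the interior equations h_(i-1)·m_(i-1) + 2(h_(i-1)+h_i)·m_i + h_i·m_(i+1) = 6(Δ_i − Δ_(i-1)) read
  1·m_0 + 4·m_1 + 1·m_2 = 6(Δ_1 - Δ_0) = -84
  1·m_1 + 4·m_2 + 1·m_3 = 6(Δ_2 - Δ_1) = 42
  1·m_2 + 4·m_3 + 1·m_4 = 6(Δ_3 - Δ_2) = 6
Natural end conditions: m_0 = m_4 = 0.
Hence m_0 = 0, m_1 = -711/28, m_2 = 123/7, m_3 = -81/28, m_4 = 0.
On [2, 3], with S_2(t) = a_2 + b_2·(t - 2) + c_2·(t - 2)² + d_2·(t - 2)³: c_2 = m_2/2 = 123/14, d_2 = (m_3 - m_2)/(6h_2) = -191/56, b_2 = Δ_2 - h_2(2m_2 + m_3)/6 = -43/8.

8.7857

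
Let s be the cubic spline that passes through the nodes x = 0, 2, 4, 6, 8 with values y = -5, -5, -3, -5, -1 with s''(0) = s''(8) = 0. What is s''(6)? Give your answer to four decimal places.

Let σ_i = s''(x_i). Step sizes h_i = 2, 2, 2, 2; slopes of the chords Δ_i = (y_(i+1) - y_i)/h_i = 0, 1, -1, 2.
  2·σ_0 + 8·σ_1 + 2·σ_2 = 6(Δ_1 - Δ_0) = 6
  2·σ_1 + 8·σ_2 + 2·σ_3 = 6(Δ_2 - Δ_1) = -12
  2·σ_2 + 8·σ_3 + 2·σ_4 = 6(Δ_3 - Δ_2) = 18
Natural end conditions: σ_0 = σ_4 = 0.
Solving the tridiagonal system: σ_0 = 0, σ_1 = 39/28, σ_2 = -18/7, σ_3 = 81/28, σ_4 = 0.

2.8929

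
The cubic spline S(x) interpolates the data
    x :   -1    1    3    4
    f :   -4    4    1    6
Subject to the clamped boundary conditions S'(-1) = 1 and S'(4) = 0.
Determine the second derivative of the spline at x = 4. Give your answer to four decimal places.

-21.6957

With M_i denoting the second derivative at x_i, h_i = 2, 2, 1, and Δ_i = (y_(i+1) − y_i)/h_i = 4, -3/2, 5:
  2·M_0 + 8·M_1 + 2·M_2 = 6(Δ_1 - Δ_0) = -33
  2·M_1 + 6·M_2 + 1·M_3 = 6(Δ_2 - Δ_1) = 39
Clamped end conditions give two more equations: 2h_0·M_0 + h_0·M_1 = 6(Δ_0 - S'(-1)) = 18 and h_2·M_2 + 2h_2·M_3 = 6(S'(4) - Δ_2) = -30.
Solving: M_0 = 433/46, M_1 = -226/23, M_2 = 308/23, M_3 = -499/23.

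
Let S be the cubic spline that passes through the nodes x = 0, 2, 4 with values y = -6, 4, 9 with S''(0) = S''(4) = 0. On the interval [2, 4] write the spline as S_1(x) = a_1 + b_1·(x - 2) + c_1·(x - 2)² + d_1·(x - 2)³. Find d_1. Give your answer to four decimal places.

0.1563

With M_i denoting the second derivative at x_i, h_i = 2, 2, and Δ_i = (y_(i+1) − y_i)/h_i = 5, 5/2:
  2·M_0 + 8·M_1 + 2·M_2 = 6(Δ_1 - Δ_0) = -15
Natural end conditions: M_0 = M_2 = 0.
Forward elimination and back-substitution give M_0 = 0, M_1 = -15/8, M_2 = 0.
On [2, 4], with S_1(x) = a_1 + b_1·(x - 2) + c_1·(x - 2)² + d_1·(x - 2)³: c_1 = M_1/2 = -15/16, d_1 = (M_2 - M_1)/(6h_1) = 5/32, b_1 = Δ_1 - h_1(2M_1 + M_2)/6 = 15/4.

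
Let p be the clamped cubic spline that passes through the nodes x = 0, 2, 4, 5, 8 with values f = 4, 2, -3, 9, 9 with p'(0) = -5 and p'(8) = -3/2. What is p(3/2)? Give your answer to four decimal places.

2.7719

Let M_i = p''(x_i). Step sizes h_i = 2, 2, 1, 3; slopes of the chords Δ_i = (y_(i+1) - y_i)/h_i = -1, -5/2, 12, 0.
  2·M_0 + 8·M_1 + 2·M_2 = 6(Δ_1 - Δ_0) = -9
  2·M_1 + 6·M_2 + 1·M_3 = 6(Δ_2 - Δ_1) = 87
  1·M_2 + 8·M_3 + 3·M_4 = 6(Δ_3 - Δ_2) = -72
Clamped end conditions give two more equations: 2h_0·M_0 + h_0·M_1 = 6(Δ_0 - p'(0)) = 24 and h_3·M_3 + 2h_3·M_4 = 6(p'(8) - Δ_3) = -9.
Solving the tridiagonal system: M_0 = 103/10, M_1 = -43/5, M_2 = 98/5, M_3 = -67/5, M_4 = 26/5.
On [0, 2], p(x) = 4 - 5·x + 103/20·x² - 63/40·x³.
With x = 3/2: p(3/2) = 887/320.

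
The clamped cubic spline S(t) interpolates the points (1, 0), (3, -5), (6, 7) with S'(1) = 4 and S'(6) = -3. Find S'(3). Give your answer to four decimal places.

-0.4500

Put M_i = S'' at the i-th knot. Here h = (2, 3) and Δ = (-5/2, 4), so the interior equations h_(i-1)·M_(i-1) + 2(h_(i-1)+h_i)·M_i + h_i·M_(i+1) = 6(Δ_i − Δ_(i-1)) read
  2·M_0 + 10·M_1 + 3·M_2 = 6(Δ_1 - Δ_0) = 39
Clamped end conditions give two more equations: 2h_0·M_0 + h_0·M_1 = 6(Δ_0 - S'(1)) = -39 and h_1·M_1 + 2h_1·M_2 = 6(S'(6) - Δ_1) = -42.
Solving: M_0 = -301/20, M_1 = 53/5, M_2 = -123/10.
On [3, 6], S'(t) = b_1 + 2c_1·(t - 3) + 3d_1·(t - 3)² with b_1 = Δ_1 - h_1(2M_1 + M_2)/6 = -9/20, c_1 = M_1/2 = 53/10, d_1 = (M_2 - M_1)/(6h_1) = -229/180. So S'(3) = -9/20.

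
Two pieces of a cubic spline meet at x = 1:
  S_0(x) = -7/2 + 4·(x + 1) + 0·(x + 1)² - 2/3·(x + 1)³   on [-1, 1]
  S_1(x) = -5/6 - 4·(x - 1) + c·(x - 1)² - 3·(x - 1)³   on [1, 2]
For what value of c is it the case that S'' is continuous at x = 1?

-4

S_0''(x) = 0 - 4·(x + 1), so S_0''(1) = -8. On the right, S_1''(1) = 2c, so c = -4.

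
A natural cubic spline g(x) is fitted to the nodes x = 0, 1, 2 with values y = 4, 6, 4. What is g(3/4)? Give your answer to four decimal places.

5.8281

Put m_i = g'' at the i-th knot. Here h = (1, 1) and Δ = (2, -2), so the interior equations h_(i-1)·m_(i-1) + 2(h_(i-1)+h_i)·m_i + h_i·m_(i+1) = 6(Δ_i − Δ_(i-1)) read
  1·m_0 + 4·m_1 + 1·m_2 = 6(Δ_1 - Δ_0) = -24
Natural end conditions: m_0 = m_2 = 0.
Hence m_0 = 0, m_1 = -6, m_2 = 0.
On [0, 1], g(x) = 4 + 3·x + 0·x² - 1·x³.
With x = 3/4: g(3/4) = 373/64.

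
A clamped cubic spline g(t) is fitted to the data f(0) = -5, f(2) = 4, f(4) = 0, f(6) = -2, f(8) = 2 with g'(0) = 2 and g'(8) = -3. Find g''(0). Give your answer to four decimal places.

Let M_i = g''(x_i). Step sizes h_i = 2, 2, 2, 2; slopes of the chords Δ_i = (y_(i+1) - y_i)/h_i = 9/2, -2, -1, 2.
  2·M_0 + 8·M_1 + 2·M_2 = 6(Δ_1 - Δ_0) = -39
  2·M_1 + 8·M_2 + 2·M_3 = 6(Δ_2 - Δ_1) = 6
  2·M_2 + 8·M_3 + 2·M_4 = 6(Δ_3 - Δ_2) = 18
Clamped end conditions give two more equations: 2h_0·M_0 + h_0·M_1 = 6(Δ_0 - g'(0)) = 15 and h_3·M_3 + 2h_3·M_4 = 6(g'(8) - Δ_3) = -30.
Forward elimination and back-substitution give M_0 = 815/112, M_1 = -395/56, M_2 = 23/16, M_3 = 241/56, M_4 = -1081/112.

7.2768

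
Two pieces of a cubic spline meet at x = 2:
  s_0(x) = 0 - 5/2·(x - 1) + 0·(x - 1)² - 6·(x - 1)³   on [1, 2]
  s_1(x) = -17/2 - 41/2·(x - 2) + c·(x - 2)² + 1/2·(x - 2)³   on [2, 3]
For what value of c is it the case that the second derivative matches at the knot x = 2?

s_0''(x) = 0 - 36·(x - 1), so s_0''(2) = -36. On the right, s_1''(2) = 2c, so c = -18.

-18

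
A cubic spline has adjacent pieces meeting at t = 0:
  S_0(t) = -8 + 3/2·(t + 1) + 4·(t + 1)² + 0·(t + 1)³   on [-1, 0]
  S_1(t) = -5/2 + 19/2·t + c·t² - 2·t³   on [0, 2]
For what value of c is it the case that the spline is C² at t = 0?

S_0''(t) = 8 + 0·(t + 1), so S_0''(0) = 8. On the right, S_1''(0) = 2c, so c = 4.

4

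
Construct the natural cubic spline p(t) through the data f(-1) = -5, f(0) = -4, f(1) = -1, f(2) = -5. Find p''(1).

Put m_i = p'' at the i-th knot. Here h = (1, 1, 1) and Δ = (1, 3, -4), so the interior equations h_(i-1)·m_(i-1) + 2(h_(i-1)+h_i)·m_i + h_i·m_(i+1) = 6(Δ_i − Δ_(i-1)) read
  1·m_0 + 4·m_1 + 1·m_2 = 6(Δ_1 - Δ_0) = 12
  1·m_1 + 4·m_2 + 1·m_3 = 6(Δ_2 - Δ_1) = -42
Natural end conditions: m_0 = m_3 = 0.
Solving: m_0 = 0, m_1 = 6, m_2 = -12, m_3 = 0.

-12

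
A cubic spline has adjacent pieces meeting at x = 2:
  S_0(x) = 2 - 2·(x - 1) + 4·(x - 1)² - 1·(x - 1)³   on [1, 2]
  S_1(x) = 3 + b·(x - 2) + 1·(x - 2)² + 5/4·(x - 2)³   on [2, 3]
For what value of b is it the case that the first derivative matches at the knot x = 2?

3

S_0'(x) = -2 + 8·(x - 1) - 3·(x - 1)², so S_0'(2) = 3. On the right, S_1'(2) = b, so b = 3.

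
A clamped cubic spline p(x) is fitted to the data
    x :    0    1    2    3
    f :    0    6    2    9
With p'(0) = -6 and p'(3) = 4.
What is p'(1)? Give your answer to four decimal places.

Let M_i = p''(x_i). Step sizes h_i = 1, 1, 1; slopes of the chords Δ_i = (y_(i+1) - y_i)/h_i = 6, -4, 7.
  1·M_0 + 4·M_1 + 1·M_2 = 6(Δ_1 - Δ_0) = -60
  1·M_1 + 4·M_2 + 1·M_3 = 6(Δ_2 - Δ_1) = 66
Clamped end conditions give two more equations: 2h_0·M_0 + h_0·M_1 = 6(Δ_0 - p'(0)) = 72 and h_2·M_2 + 2h_2·M_3 = 6(p'(3) - Δ_2) = -18.
Solving the tridiagonal system: M_0 = 814/15, M_1 = -548/15, M_2 = 478/15, M_3 = -374/15.
On [1, 2], p'(x) = b_1 + 2c_1·(x - 1) + 3d_1·(x - 1)² with b_1 = Δ_1 - h_1(2M_1 + M_2)/6 = 43/15, c_1 = M_1/2 = -274/15, d_1 = (M_2 - M_1)/(6h_1) = 57/5. So p'(1) = 43/15.

2.8667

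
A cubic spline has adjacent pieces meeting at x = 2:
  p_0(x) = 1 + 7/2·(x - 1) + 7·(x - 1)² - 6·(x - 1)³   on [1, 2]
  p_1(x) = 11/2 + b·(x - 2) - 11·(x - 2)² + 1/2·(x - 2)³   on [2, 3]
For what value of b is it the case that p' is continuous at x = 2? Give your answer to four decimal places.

p_0'(x) = 7/2 + 14·(x - 1) - 18·(x - 1)², so p_0'(2) = -1/2. On the right, p_1'(2) = b, so b = -1/2.

-0.5000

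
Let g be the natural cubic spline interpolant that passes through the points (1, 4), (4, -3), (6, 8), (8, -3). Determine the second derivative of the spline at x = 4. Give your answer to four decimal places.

Put M_i = g'' at the i-th knot. Here h = (3, 2, 2) and Δ = (-7/3, 11/2, -11/2), so the interior equations h_(i-1)·M_(i-1) + 2(h_(i-1)+h_i)·M_i + h_i·M_(i+1) = 6(Δ_i − Δ_(i-1)) read
  3·M_0 + 10·M_1 + 2·M_2 = 6(Δ_1 - Δ_0) = 47
  2·M_1 + 8·M_2 + 2·M_3 = 6(Δ_2 - Δ_1) = -66
Natural end conditions: M_0 = M_3 = 0.
Hence M_0 = 0, M_1 = 127/19, M_2 = -377/38, M_3 = 0.

6.6842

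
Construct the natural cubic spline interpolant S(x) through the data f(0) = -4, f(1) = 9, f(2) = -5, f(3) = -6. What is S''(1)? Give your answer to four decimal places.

Put M_i = S'' at the i-th knot. Here h = (1, 1, 1) and Δ = (13, -14, -1), so the interior equations h_(i-1)·M_(i-1) + 2(h_(i-1)+h_i)·M_i + h_i·M_(i+1) = 6(Δ_i − Δ_(i-1)) read
  1·M_0 + 4·M_1 + 1·M_2 = 6(Δ_1 - Δ_0) = -162
  1·M_1 + 4·M_2 + 1·M_3 = 6(Δ_2 - Δ_1) = 78
Natural end conditions: M_0 = M_3 = 0.
Solving: M_0 = 0, M_1 = -242/5, M_2 = 158/5, M_3 = 0.

-48.4000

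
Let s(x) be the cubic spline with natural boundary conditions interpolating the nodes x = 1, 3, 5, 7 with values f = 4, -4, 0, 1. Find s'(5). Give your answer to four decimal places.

2.1000

Let M_i = s''(x_i). Step sizes h_i = 2, 2, 2; slopes of the chords Δ_i = (y_(i+1) - y_i)/h_i = -4, 2, 1/2.
  2·M_0 + 8·M_1 + 2·M_2 = 6(Δ_1 - Δ_0) = 36
  2·M_1 + 8·M_2 + 2·M_3 = 6(Δ_2 - Δ_1) = -9
Natural end conditions: M_0 = M_3 = 0.
Solving: M_0 = 0, M_1 = 51/10, M_2 = -12/5, M_3 = 0.
On [5, 7], s'(x) = b_2 + 2c_2·(x - 5) + 3d_2·(x - 5)² with b_2 = Δ_2 - h_2(2M_2 + M_3)/6 = 21/10, c_2 = M_2/2 = -6/5, d_2 = (M_3 - M_2)/(6h_2) = 1/5. So s'(5) = 21/10.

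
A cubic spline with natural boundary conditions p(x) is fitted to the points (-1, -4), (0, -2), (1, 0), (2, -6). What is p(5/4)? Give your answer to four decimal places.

With m_i denoting the second derivative at x_i, h_i = 1, 1, 1, and Δ_i = (y_(i+1) − y_i)/h_i = 2, 2, -6:
  1·m_0 + 4·m_1 + 1·m_2 = 6(Δ_1 - Δ_0) = 0
  1·m_1 + 4·m_2 + 1·m_3 = 6(Δ_2 - Δ_1) = -48
Natural end conditions: m_0 = m_3 = 0.
Solving the tridiagonal system: m_0 = 0, m_1 = 16/5, m_2 = -64/5, m_3 = 0.
On [1, 2], p(x) = 0 - 26/15·(x - 1) - 32/5·(x - 1)² + 32/15·(x - 1)³.
With (x - 1) = 1/4: p(5/4) = -4/5.

-0.8000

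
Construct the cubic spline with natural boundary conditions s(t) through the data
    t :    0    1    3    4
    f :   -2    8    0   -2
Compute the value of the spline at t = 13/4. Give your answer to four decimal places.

-0.9102

Let M_i = s''(x_i). Step sizes h_i = 1, 2, 1; slopes of the chords Δ_i = (y_(i+1) - y_i)/h_i = 10, -4, -2.
  1·M_0 + 6·M_1 + 2·M_2 = 6(Δ_1 - Δ_0) = -84
  2·M_1 + 6·M_2 + 1·M_3 = 6(Δ_2 - Δ_1) = 12
Natural end conditions: M_0 = M_3 = 0.
Solving: M_0 = 0, M_1 = -33/2, M_2 = 15/2, M_3 = 0.
On [3, 4], s(t) = 0 - 9/2·(t - 3) + 15/4·(t - 3)² - 5/4·(t - 3)³.
With (t - 3) = 1/4: s(13/4) = -233/256.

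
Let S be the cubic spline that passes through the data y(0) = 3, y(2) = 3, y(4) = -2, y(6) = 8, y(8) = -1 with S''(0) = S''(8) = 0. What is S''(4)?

9

With M_i denoting the second derivative at x_i, h_i = 2, 2, 2, 2, and Δ_i = (y_(i+1) − y_i)/h_i = 0, -5/2, 5, -9/2:
  2·M_0 + 8·M_1 + 2·M_2 = 6(Δ_1 - Δ_0) = -15
  2·M_1 + 8·M_2 + 2·M_3 = 6(Δ_2 - Δ_1) = 45
  2·M_2 + 8·M_3 + 2·M_4 = 6(Δ_3 - Δ_2) = -57
Natural end conditions: M_0 = M_4 = 0.
Forward elimination and back-substitution give M_0 = 0, M_1 = -33/8, M_2 = 9, M_3 = -75/8, M_4 = 0.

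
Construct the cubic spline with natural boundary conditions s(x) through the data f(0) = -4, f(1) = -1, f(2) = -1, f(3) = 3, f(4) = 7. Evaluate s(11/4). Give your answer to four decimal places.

Put M_i = s'' at the i-th knot. Here h = (1, 1, 1, 1) and Δ = (3, 0, 4, 4), so the interior equations h_(i-1)·M_(i-1) + 2(h_(i-1)+h_i)·M_i + h_i·M_(i+1) = 6(Δ_i − Δ_(i-1)) read
  1·M_0 + 4·M_1 + 1·M_2 = 6(Δ_1 - Δ_0) = -18
  1·M_1 + 4·M_2 + 1·M_3 = 6(Δ_2 - Δ_1) = 24
  1·M_2 + 4·M_3 + 1·M_4 = 6(Δ_3 - Δ_2) = 0
Natural end conditions: M_0 = M_4 = 0.
Forward elimination and back-substitution give M_0 = 0, M_1 = -183/28, M_2 = 57/7, M_3 = -57/28, M_4 = 0.
On [2, 3], s(x) = -1 + 13/8·(x - 2) + 57/14·(x - 2)² - 95/56·(x - 2)³.
With (x - 2) = 3/4: s(11/4) = 6427/3584.

1.7932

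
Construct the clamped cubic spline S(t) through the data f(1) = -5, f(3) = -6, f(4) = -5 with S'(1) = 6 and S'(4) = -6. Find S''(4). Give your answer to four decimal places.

Write m_i for S''(x_i). With h_i = 2, 1 and divided differences Δ_i = -1/2, 1, the continuity of S' gives the tridiagonal system
  2·m_0 + 6·m_1 + 1·m_2 = 6(Δ_1 - Δ_0) = 9
Clamped end conditions give two more equations: 2h_0·m_0 + h_0·m_1 = 6(Δ_0 - S'(1)) = -39 and h_1·m_1 + 2h_1·m_2 = 6(S'(4) - Δ_1) = -42.
Forward elimination and back-substitution give m_0 = -61/4, m_1 = 11, m_2 = -53/2.

-26.5000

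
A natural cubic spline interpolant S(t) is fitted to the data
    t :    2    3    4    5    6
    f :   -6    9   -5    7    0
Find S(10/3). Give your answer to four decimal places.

Write M_i for S''(x_i). With h_i = 1, 1, 1, 1 and divided differences Δ_i = 15, -14, 12, -7, the continuity of S' gives the tridiagonal system
  1·M_0 + 4·M_1 + 1·M_2 = 6(Δ_1 - Δ_0) = -174
  1·M_1 + 4·M_2 + 1·M_3 = 6(Δ_2 - Δ_1) = 156
  1·M_2 + 4·M_3 + 1·M_4 = 6(Δ_3 - Δ_2) = -114
Natural end conditions: M_0 = M_4 = 0.
Hence M_0 = 0, M_1 = -837/14, M_2 = 456/7, M_3 = -627/14, M_4 = 0.
On [3, 4], S(t) = 9 - 69/14·(t - 3) - 837/28·(t - 3)² + 583/28·(t - 3)³.
With (t - 3) = 1/3: S(10/3) = 1817/378.

4.8069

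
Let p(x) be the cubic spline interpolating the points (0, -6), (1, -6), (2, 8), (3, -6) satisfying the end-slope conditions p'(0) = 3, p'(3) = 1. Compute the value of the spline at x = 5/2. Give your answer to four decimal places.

0.5167

Write M_i for p''(x_i). With h_i = 1, 1, 1 and divided differences Δ_i = 0, 14, -14, the continuity of p' gives the tridiagonal system
  1·M_0 + 4·M_1 + 1·M_2 = 6(Δ_1 - Δ_0) = 84
  1·M_1 + 4·M_2 + 1·M_3 = 6(Δ_2 - Δ_1) = -168
Clamped end conditions give two more equations: 2h_0·M_0 + h_0·M_1 = 6(Δ_0 - p'(0)) = -18 and h_2·M_2 + 2h_2·M_3 = 6(p'(3) - Δ_2) = 90.
Solving: M_0 = -494/15, M_1 = 718/15, M_2 = -1118/15, M_3 = 1234/15.
On [2, 3], p(x) = 8 - 43/15·(x - 2) - 559/15·(x - 2)² + 392/15·(x - 2)³.
With (x - 2) = 1/2: p(5/2) = 31/60.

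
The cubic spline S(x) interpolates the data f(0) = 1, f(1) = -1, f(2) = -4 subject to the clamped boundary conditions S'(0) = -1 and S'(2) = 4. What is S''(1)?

-8

Let M_i = S''(x_i). Step sizes h_i = 1, 1; slopes of the chords Δ_i = (y_(i+1) - y_i)/h_i = -2, -3.
  1·M_0 + 4·M_1 + 1·M_2 = 6(Δ_1 - Δ_0) = -6
Clamped end conditions give two more equations: 2h_0·M_0 + h_0·M_1 = 6(Δ_0 - S'(0)) = -6 and h_1·M_1 + 2h_1·M_2 = 6(S'(2) - Δ_1) = 42.
Forward elimination and back-substitution give M_0 = 1, M_1 = -8, M_2 = 25.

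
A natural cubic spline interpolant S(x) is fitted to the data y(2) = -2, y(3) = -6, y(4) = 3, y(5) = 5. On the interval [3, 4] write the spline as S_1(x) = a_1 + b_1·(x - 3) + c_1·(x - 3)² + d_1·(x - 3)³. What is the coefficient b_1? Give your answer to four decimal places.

Write M_i for S''(x_i). With h_i = 1, 1, 1 and divided differences Δ_i = -4, 9, 2, the continuity of S' gives the tridiagonal system
  1·M_0 + 4·M_1 + 1·M_2 = 6(Δ_1 - Δ_0) = 78
  1·M_1 + 4·M_2 + 1·M_3 = 6(Δ_2 - Δ_1) = -42
Natural end conditions: M_0 = M_3 = 0.
Solving the tridiagonal system: M_0 = 0, M_1 = 118/5, M_2 = -82/5, M_3 = 0.
On [3, 4], with S_1(x) = a_1 + b_1·(x - 3) + c_1·(x - 3)² + d_1·(x - 3)³: c_1 = M_1/2 = 59/5, d_1 = (M_2 - M_1)/(6h_1) = -20/3, b_1 = Δ_1 - h_1(2M_1 + M_2)/6 = 58/15.

3.8667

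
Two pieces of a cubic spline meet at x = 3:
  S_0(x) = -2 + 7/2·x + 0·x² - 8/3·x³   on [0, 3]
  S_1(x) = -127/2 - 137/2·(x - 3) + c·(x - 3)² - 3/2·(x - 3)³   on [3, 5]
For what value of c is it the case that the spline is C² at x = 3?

S_0''(x) = 0 - 16·x, so S_0''(3) = -48. On the right, S_1''(3) = 2c, so c = -24.

-24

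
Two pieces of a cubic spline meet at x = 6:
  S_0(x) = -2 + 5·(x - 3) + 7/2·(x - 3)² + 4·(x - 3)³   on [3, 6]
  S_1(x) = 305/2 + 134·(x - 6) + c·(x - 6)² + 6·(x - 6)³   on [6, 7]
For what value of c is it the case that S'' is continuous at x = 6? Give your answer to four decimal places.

S_0''(x) = 7 + 24·(x - 3), so S_0''(6) = 79. On the right, S_1''(6) = 2c, so c = 79/2.

39.5000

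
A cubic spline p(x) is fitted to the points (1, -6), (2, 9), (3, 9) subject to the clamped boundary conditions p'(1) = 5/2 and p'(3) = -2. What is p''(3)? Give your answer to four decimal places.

Write σ_i for p''(x_i). With h_i = 1, 1 and divided differences Δ_i = 15, 0, the continuity of p' gives the tridiagonal system
  1·σ_0 + 4·σ_1 + 1·σ_2 = 6(Δ_1 - Δ_0) = -90
Clamped end conditions give two more equations: 2h_0·σ_0 + h_0·σ_1 = 6(Δ_0 - p'(1)) = 75 and h_1·σ_1 + 2h_1·σ_2 = 6(p'(3) - Δ_1) = -12.
Solving: σ_0 = 231/4, σ_1 = -81/2, σ_2 = 57/4.

14.2500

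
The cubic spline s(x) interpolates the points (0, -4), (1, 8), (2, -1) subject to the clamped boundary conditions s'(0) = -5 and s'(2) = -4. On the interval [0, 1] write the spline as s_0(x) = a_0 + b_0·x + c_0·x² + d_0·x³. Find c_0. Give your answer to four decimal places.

Write M_i for s''(x_i). With h_i = 1, 1 and divided differences Δ_i = 12, -9, the continuity of s' gives the tridiagonal system
  1·M_0 + 4·M_1 + 1·M_2 = 6(Δ_1 - Δ_0) = -126
Clamped end conditions give two more equations: 2h_0·M_0 + h_0·M_1 = 6(Δ_0 - s'(0)) = 102 and h_1·M_1 + 2h_1·M_2 = 6(s'(2) - Δ_1) = 30.
Solving: M_0 = 83, M_1 = -64, M_2 = 47.
On [0, 1], with s_0(x) = a_0 + b_0·x + c_0·x² + d_0·x³: c_0 = M_0/2 = 83/2, d_0 = (M_1 - M_0)/(6h_0) = -49/2, b_0 = Δ_0 - h_0(2M_0 + M_1)/6 = -5.

41.5000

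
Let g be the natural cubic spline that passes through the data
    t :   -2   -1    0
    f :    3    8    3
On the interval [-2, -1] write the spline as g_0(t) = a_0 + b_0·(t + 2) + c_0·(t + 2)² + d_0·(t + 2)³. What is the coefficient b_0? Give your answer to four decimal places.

7.5000

With M_i denoting the second derivative at x_i, h_i = 1, 1, and Δ_i = (y_(i+1) − y_i)/h_i = 5, -5:
  1·M_0 + 4·M_1 + 1·M_2 = 6(Δ_1 - Δ_0) = -60
Natural end conditions: M_0 = M_2 = 0.
Forward elimination and back-substitution give M_0 = 0, M_1 = -15, M_2 = 0.
On [-2, -1], with g_0(t) = a_0 + b_0·(t + 2) + c_0·(t + 2)² + d_0·(t + 2)³: c_0 = M_0/2 = 0, d_0 = (M_1 - M_0)/(6h_0) = -5/2, b_0 = Δ_0 - h_0(2M_0 + M_1)/6 = 15/2.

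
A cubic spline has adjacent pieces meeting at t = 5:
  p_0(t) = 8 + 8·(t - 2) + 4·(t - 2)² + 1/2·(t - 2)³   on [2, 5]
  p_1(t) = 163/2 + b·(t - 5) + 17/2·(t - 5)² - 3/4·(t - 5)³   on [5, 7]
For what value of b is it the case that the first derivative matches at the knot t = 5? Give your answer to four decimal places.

p_0'(t) = 8 + 8·(t - 2) + 3/2·(t - 2)², so p_0'(5) = 91/2. On the right, p_1'(5) = b, so b = 91/2.

45.5000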